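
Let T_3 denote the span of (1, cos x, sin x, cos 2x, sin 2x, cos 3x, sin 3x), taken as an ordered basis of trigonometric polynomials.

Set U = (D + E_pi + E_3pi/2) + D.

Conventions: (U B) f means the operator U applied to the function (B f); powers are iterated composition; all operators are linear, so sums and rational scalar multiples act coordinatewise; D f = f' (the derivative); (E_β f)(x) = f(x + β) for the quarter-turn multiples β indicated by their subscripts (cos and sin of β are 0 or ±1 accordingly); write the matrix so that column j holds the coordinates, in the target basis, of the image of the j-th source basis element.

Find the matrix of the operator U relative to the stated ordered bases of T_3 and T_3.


image of 1: 2
image of cos x: -cos x - sin x
image of sin x: cos x - sin x
image of cos 2x: -4sin 2x
image of sin 2x: 4cos 2x
image of cos 3x: -cos 3x - 7sin 3x
image of sin 3x: 7cos 3x - sin 3x
each image's coordinates form column j of the matrix

the matrix is [[2, 0, 0, 0, 0, 0, 0]; [0, -1, 1, 0, 0, 0, 0]; [0, -1, -1, 0, 0, 0, 0]; [0, 0, 0, 0, 4, 0, 0]; [0, 0, 0, -4, 0, 0, 0]; [0, 0, 0, 0, 0, -1, 7]; [0, 0, 0, 0, 0, -7, -1]] (rows listed top to bottom)


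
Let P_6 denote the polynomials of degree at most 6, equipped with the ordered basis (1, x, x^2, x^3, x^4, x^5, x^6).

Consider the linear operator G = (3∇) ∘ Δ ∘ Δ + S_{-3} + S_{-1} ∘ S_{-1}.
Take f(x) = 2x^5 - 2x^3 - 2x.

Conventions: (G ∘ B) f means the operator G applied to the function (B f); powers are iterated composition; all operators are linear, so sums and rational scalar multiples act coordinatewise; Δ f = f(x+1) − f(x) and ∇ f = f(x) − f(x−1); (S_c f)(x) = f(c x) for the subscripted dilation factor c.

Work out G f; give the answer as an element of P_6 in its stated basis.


the image equals g(x) = -484x^5 + 52x^3 + 360x^2 + 364x + 144

Δ f = 10x^4 + 20x^3 + 14x^2 + 4x - 2
Δ Δ f = 40x^3 + 120x^2 + 128x + 48
∇ Δ Δ f = 120x^2 + 120x + 48
(3∇) Δ Δ f = 360x^2 + 360x + 144
S_{-3} f = -486x^5 + 54x^3 + 6x
S_{-1} f = -2x^5 + 2x^3 + 2x
S_{-1} S_{-1} f = 2x^5 - 2x^3 - 2x
((3∇) ∘ Δ ∘ Δ + S_{-3} + S_{-1} ∘ S_{-1}) f = -484x^5 + 52x^3 + 360x^2 + 364x + 144


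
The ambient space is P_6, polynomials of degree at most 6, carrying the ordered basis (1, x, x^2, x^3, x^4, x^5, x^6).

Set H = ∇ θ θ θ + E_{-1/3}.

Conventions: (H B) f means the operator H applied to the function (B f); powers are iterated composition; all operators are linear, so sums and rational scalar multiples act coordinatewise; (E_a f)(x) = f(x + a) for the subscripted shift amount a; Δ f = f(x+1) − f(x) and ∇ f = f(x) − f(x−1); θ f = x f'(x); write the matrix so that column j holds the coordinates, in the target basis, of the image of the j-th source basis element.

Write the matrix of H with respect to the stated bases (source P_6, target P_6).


image of 1: 1
image of x: x + 2/3
image of x^2: x^2 + (46/3)x - 71/9
image of x^3: x^3 + 80x^2 - (242/3)x + 728/27
image of x^4: x^4 + (764/3)x^3 - (1150/3)x^2 + (6908/27)x - 5183/81
image of x^5: x^5 + (1870/3)x^4 - (11240/9)x^3 + (33740/27)x^2 - (50620/81)x + 30374/243
image of x^6: x^6 + 1294x^5 - (9715/3)x^4 + (116620/27)x^3 - (87475/27)x^2 + (104974/81)x - 157463/729
each image's coordinates form column j of the matrix

the matrix is [[1, 2/3, -71/9, 728/27, -5183/81, 30374/243, -157463/729]; [0, 1, 46/3, -242/3, 6908/27, -50620/81, 104974/81]; [0, 0, 1, 80, -1150/3, 33740/27, -87475/27]; [0, 0, 0, 1, 764/3, -11240/9, 116620/27]; [0, 0, 0, 0, 1, 1870/3, -9715/3]; [0, 0, 0, 0, 0, 1, 1294]; [0, 0, 0, 0, 0, 0, 1]] (rows listed top to bottom)


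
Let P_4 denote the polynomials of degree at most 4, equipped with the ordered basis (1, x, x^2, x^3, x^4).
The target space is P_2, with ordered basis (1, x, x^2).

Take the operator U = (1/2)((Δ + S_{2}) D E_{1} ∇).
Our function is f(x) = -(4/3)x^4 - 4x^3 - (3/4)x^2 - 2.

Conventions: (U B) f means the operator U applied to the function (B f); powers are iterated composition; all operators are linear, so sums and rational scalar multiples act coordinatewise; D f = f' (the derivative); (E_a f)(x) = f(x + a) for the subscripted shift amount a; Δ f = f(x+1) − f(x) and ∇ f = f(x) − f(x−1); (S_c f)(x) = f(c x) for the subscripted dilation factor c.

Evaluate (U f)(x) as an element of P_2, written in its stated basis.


∇ f = -(16/3)x^3 - 4x^2 + (31/6)x - 23/12
E_{1} ∇ f = -(16/3)x^3 - 20x^2 - (113/6)x - 73/12
D (E_{1} ∇) f = -16x^2 - 40x - 113/6
Δ D (E_{1} ∇) f = -32x - 56
S_{2} D (E_{1} ∇) f = -64x^2 - 80x - 113/6
(Δ + S_{2}) D (E_{1} ∇) f = -64x^2 - 112x - 449/6
((1/2)((Δ + S_{2}) D E_{1} ∇)) f = -32x^2 - 56x - 449/12

g(x) = -32x^2 - 56x - 449/12


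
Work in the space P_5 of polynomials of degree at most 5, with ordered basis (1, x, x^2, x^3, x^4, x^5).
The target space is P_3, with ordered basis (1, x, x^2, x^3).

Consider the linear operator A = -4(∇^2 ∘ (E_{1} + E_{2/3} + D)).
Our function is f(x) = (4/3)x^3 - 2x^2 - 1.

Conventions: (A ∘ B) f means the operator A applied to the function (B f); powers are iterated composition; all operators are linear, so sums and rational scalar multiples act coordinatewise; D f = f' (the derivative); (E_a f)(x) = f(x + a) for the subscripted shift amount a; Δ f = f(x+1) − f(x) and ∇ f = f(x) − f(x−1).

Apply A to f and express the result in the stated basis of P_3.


E_{1} f = (4/3)x^3 + 2x^2 - 5/3
E_{2/3} f = (4/3)x^3 + (2/3)x^2 - (8/9)x - 121/81
D f = 4x^2 - 4x
(E_{1} + E_{2/3} + D) f = (8/3)x^3 + (20/3)x^2 - (44/9)x - 256/81
∇ (E_{1} + E_{2/3} + D) f = 8x^2 + (16/3)x - 80/9
∇ ∇ (E_{1} + E_{2/3} + D) f = 16x - 8/3
(-4(∇^2 ∘ (E_{1} + E_{2/3} + D))) f = -64x + 32/3

the result is g(x) = -64x + 32/3


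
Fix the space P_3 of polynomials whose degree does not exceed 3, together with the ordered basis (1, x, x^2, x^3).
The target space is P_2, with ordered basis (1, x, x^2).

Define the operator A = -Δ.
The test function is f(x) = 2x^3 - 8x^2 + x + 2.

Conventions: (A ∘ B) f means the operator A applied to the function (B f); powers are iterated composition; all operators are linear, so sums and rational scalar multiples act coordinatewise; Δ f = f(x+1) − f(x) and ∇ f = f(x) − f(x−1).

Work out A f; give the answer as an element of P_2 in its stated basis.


Δ f = 6x^2 - 10x - 5
(-Δ) f = -6x^2 + 10x + 5

the image equals g(x) = -6x^2 + 10x + 5


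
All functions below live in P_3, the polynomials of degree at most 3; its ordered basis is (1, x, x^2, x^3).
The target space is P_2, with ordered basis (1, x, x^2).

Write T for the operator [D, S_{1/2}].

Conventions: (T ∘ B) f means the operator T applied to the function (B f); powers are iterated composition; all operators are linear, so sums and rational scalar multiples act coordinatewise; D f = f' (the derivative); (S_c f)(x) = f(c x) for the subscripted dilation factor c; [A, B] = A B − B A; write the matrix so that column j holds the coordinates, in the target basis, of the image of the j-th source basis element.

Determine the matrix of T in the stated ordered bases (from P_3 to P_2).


the matrix is [[0, -1/2, 0, 0]; [0, 0, -1/2, 0]; [0, 0, 0, -3/8]] (rows listed top to bottom)

image of 1: 0
image of x: -1/2
image of x^2: -(1/2)x
image of x^3: -(3/8)x^2
each image's coordinates form column j of the matrix


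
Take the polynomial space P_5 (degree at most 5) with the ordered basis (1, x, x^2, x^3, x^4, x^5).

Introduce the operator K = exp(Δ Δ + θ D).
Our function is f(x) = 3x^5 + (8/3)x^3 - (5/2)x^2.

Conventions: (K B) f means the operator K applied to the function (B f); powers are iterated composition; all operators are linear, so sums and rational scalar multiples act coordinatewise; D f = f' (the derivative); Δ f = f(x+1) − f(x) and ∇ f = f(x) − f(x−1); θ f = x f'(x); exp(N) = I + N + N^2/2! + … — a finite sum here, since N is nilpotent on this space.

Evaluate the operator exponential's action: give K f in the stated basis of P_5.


order-1 term: 60x^4 + 60x^3 + 196x^2 + 221x + 101
order-2 term: 360x^3 + 540x^2 + 1096x + 796
order-3 term: 720x^2 + 1080x + 1080
order-4 term: 360x + 360
the series for exp(Δ Δ + θ D) f terminates at order 4
exp(Δ Δ + θ D) f = 3x^5 + 60x^4 + (1268/3)x^3 + (2907/2)x^2 + 2757x + 2337

the image equals g(x) = 3x^5 + 60x^4 + (1268/3)x^3 + (2907/2)x^2 + 2757x + 2337


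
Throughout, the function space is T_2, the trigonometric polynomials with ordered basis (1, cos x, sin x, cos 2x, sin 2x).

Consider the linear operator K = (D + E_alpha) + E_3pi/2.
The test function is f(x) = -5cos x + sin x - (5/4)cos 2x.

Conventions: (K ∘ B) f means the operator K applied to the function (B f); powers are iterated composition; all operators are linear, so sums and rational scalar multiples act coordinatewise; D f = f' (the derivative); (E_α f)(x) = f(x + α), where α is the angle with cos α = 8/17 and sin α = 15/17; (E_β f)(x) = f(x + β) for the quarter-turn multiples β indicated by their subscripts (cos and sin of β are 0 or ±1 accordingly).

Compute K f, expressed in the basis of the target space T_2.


the image equals g(x) = -(25/17)cos x + (83/17)sin x + (1125/578)cos 2x + (2045/578)sin 2x

D f = cos x + 5sin x + (5/2)sin 2x
E_alpha f = -(25/17)cos x + (83/17)sin x + (805/1156)cos 2x + (300/289)sin 2x
(D + E_alpha) f = -(8/17)cos x + (168/17)sin x + (805/1156)cos 2x + (2045/578)sin 2x
E_3pi/2 f = -cos x - 5sin x + (5/4)cos 2x
((D + E_alpha) + E_3pi/2) f = -(25/17)cos x + (83/17)sin x + (1125/578)cos 2x + (2045/578)sin 2x


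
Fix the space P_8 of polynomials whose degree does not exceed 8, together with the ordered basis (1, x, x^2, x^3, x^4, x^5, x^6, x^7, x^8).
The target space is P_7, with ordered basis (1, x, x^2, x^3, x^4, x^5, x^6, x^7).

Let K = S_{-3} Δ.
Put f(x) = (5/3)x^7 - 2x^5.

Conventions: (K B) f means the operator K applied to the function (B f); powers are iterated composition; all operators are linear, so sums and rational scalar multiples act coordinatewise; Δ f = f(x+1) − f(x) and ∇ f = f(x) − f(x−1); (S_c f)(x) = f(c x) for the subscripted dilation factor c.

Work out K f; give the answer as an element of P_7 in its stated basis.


Δ f = (35/3)x^6 + 35x^5 + (145/3)x^4 + (115/3)x^3 + 15x^2 + (5/3)x - 1/3
S_{-3} Δ f = 8505x^6 - 8505x^5 + 3915x^4 - 1035x^3 + 135x^2 - 5x - 1/3

the result is g(x) = 8505x^6 - 8505x^5 + 3915x^4 - 1035x^3 + 135x^2 - 5x - 1/3


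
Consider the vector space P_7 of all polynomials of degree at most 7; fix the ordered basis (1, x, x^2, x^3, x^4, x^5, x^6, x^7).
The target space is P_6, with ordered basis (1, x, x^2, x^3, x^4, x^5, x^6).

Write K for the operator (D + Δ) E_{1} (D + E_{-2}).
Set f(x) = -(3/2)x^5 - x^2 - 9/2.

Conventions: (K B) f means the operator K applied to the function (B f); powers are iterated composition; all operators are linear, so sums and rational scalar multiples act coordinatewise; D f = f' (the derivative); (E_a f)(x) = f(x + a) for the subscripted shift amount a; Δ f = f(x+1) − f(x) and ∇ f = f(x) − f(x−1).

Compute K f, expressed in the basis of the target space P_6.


g(x) = -15x^4 - 15x^3 - 285x^2 - (533/2)x - 305/2

D f = -(15/2)x^4 - 2x
E_{-2} f = -(3/2)x^5 + 15x^4 - 60x^3 + 119x^2 - 116x + 79/2
(D + E_{-2}) f = -(3/2)x^5 + (15/2)x^4 - 60x^3 + 119x^2 - 118x + 79/2
E_{1} (D + E_{-2}) f = -(3/2)x^5 - 45x^3 - 31x^2 - (75/2)x - 27/2
D E_{1} (D + E_{-2}) f = -(15/2)x^4 - 135x^2 - 62x - 75/2
Δ E_{1} (D + E_{-2}) f = -(15/2)x^4 - 15x^3 - 150x^2 - (409/2)x - 115
(D + Δ) E_{1} (D + E_{-2}) f = -15x^4 - 15x^3 - 285x^2 - (533/2)x - 305/2


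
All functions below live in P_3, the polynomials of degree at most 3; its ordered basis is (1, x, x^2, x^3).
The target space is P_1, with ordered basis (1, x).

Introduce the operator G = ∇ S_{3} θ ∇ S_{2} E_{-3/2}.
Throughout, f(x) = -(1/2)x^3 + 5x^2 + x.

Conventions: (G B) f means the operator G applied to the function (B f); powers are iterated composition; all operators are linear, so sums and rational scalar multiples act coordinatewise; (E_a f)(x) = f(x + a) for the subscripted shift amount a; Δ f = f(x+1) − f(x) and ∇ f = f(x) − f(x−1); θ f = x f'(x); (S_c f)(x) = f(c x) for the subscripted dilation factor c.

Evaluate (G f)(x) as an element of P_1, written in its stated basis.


E_{-3/2} f = -(1/2)x^3 + (29/4)x^2 - (139/8)x + 183/16
S_{2} E_{-3/2} f = -4x^3 + 29x^2 - (139/4)x + 183/16
∇ (S_{2} E_{-3/2}) f = -12x^2 + 70x - 271/4
θ ∇ (S_{2} E_{-3/2}) f = -24x^2 + 70x
S_{3} θ ∇ (S_{2} E_{-3/2}) f = -216x^2 + 210x
∇ (S_{3} θ ∇) (S_{2} E_{-3/2}) f = -432x + 426

the image equals g(x) = -432x + 426


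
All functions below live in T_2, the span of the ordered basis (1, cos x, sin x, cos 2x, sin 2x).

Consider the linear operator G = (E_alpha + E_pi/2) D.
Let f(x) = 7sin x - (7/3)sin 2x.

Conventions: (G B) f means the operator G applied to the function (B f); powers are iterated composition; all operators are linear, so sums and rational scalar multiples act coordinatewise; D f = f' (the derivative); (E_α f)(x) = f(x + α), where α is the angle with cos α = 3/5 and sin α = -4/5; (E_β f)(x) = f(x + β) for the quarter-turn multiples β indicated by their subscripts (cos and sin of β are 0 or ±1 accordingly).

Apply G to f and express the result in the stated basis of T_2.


D f = 7cos x - (14/3)cos 2x
E_alpha D f = (21/5)cos x + (28/5)sin x + (98/75)cos 2x - (112/25)sin 2x
E_pi/2 D f = -7sin x + (14/3)cos 2x
(E_alpha + E_pi/2) D f = (21/5)cos x - (7/5)sin x + (448/75)cos 2x - (112/25)sin 2x

g(x) = (21/5)cos x - (7/5)sin x + (448/75)cos 2x - (112/25)sin 2x


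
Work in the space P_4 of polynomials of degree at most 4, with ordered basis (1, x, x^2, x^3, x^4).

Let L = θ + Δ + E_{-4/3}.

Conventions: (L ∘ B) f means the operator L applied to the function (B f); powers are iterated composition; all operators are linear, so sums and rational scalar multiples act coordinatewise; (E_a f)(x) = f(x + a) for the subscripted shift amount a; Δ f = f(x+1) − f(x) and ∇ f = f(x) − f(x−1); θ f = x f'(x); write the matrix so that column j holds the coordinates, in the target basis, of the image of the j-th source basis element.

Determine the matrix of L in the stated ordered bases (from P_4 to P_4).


the matrix is [[1, -1/3, 25/9, -37/27, 337/81]; [0, 2, -2/3, 25/3, -148/27]; [0, 0, 3, -1, 50/3]; [0, 0, 0, 4, -4/3]; [0, 0, 0, 0, 5]] (rows listed top to bottom)

image of 1: 1
image of x: 2x - 1/3
image of x^2: 3x^2 - (2/3)x + 25/9
image of x^3: 4x^3 - x^2 + (25/3)x - 37/27
image of x^4: 5x^4 - (4/3)x^3 + (50/3)x^2 - (148/27)x + 337/81
each image's coordinates form column j of the matrix


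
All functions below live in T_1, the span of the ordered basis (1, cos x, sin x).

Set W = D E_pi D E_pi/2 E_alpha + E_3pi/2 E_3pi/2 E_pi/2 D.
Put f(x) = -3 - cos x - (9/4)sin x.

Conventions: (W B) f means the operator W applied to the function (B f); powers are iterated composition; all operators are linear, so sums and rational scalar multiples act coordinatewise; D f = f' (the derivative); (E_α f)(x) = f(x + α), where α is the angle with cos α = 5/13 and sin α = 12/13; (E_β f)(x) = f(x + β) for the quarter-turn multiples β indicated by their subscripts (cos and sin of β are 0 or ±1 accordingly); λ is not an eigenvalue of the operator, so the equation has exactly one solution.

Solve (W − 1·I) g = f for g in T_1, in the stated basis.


write g with unknown coordinates in the stated basis and equate coefficients in (W − 1·I) g = f
solving from the highest basis element down gives g = 3 + (93/52)cos x + (22/13)sin x
check: W g = (41/52)cos x - (29/52)sin x
so W g − 1·g = -3 - cos x - (9/4)sin x = f ✓

the image equals g(x) = 3 + (93/52)cos x + (22/13)sin x


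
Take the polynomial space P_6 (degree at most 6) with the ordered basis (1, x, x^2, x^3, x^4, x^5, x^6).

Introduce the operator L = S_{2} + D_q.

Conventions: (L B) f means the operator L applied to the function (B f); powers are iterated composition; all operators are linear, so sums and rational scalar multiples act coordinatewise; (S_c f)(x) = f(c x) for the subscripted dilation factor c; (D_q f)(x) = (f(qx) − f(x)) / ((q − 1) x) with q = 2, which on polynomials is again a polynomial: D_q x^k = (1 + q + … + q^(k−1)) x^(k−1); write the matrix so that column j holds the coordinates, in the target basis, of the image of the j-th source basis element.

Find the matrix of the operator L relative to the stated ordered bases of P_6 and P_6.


the matrix is [[1, 1, 0, 0, 0, 0, 0]; [0, 2, 3, 0, 0, 0, 0]; [0, 0, 4, 7, 0, 0, 0]; [0, 0, 0, 8, 15, 0, 0]; [0, 0, 0, 0, 16, 31, 0]; [0, 0, 0, 0, 0, 32, 63]; [0, 0, 0, 0, 0, 0, 64]] (rows listed top to bottom)

image of 1: 1
image of x: 2x + 1
image of x^2: 4x^2 + 3x
image of x^3: 8x^3 + 7x^2
image of x^4: 16x^4 + 15x^3
image of x^5: 32x^5 + 31x^4
image of x^6: 64x^6 + 63x^5
each image's coordinates form column j of the matrix


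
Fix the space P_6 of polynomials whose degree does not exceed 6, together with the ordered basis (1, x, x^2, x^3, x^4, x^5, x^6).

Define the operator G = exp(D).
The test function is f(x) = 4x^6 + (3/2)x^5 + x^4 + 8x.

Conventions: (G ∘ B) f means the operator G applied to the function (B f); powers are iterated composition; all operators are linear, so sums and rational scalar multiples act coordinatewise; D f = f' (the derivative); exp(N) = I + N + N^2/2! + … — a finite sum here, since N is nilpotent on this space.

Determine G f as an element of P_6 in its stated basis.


the image equals g(x) = 4x^6 + (51/2)x^5 + (137/2)x^4 + 99x^3 + 81x^2 + (87/2)x + 29/2

order-1 term: 24x^5 + (15/2)x^4 + 4x^3 + 8
order-2 term: 60x^4 + 15x^3 + 6x^2
order-3 term: 80x^3 + 15x^2 + 4x
order-4 term: 60x^2 + (15/2)x + 1
order-5 term: 24x + 3/2
order-6 term: 4
the series for exp(D) f terminates at order 6
exp(D) f = 4x^6 + (51/2)x^5 + (137/2)x^4 + 99x^3 + 81x^2 + (87/2)x + 29/2


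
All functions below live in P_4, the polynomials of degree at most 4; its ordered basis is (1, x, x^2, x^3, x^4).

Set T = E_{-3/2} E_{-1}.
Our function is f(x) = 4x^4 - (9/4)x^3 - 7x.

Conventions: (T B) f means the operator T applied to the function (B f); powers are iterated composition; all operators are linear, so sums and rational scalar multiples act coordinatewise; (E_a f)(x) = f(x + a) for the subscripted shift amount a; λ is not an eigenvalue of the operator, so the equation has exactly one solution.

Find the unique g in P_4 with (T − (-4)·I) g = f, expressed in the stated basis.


g(x) = (4/5)x^4 + (23/20)x^3 - (171/40)x^2 + (1/80)x + 431/160

write g with unknown coordinates in the stated basis and equate coefficients in (T − (-4)·I) g = f
solving from the highest basis element down gives g = (4/5)x^4 + (23/20)x^3 - (171/40)x^2 + (1/80)x + 431/160
check: T g = (4/5)x^4 - (137/20)x^3 + (171/10)x^2 - (141/20)x - 431/40
so T g − (-4)·g = 4x^4 - (9/4)x^3 - 7x = f ✓


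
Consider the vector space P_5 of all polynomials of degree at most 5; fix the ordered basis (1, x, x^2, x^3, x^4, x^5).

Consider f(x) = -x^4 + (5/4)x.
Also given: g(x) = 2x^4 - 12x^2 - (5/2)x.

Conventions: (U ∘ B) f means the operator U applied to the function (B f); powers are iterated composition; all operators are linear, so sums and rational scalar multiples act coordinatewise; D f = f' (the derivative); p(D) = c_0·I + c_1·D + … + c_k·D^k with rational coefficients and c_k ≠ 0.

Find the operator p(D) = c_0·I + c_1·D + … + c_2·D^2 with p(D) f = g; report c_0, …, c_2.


c_0 = -2, c_1 = 0, c_2 = 1

D^0 f = -x^4 + (5/4)x
D^1 f = -4x^3 + 5/4
D^2 f = -12x^2
matching coefficients of g against c_0 f + c_1 Df + … from the top degree down determines the c_i
solution: c_0 = -2, c_1 = 0, c_2 = 1


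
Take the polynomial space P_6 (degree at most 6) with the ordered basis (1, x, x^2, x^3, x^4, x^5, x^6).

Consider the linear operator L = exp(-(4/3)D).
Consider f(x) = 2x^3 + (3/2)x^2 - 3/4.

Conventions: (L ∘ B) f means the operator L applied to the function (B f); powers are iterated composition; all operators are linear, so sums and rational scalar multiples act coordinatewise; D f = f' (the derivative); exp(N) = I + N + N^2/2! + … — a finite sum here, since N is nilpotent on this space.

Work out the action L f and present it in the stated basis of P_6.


the result is g(x) = 2x^3 - (13/2)x^2 + (20/3)x - 305/108

order-1 term: -8x^2 - 4x
order-2 term: (32/3)x + 8/3
order-3 term: -128/27
the series for exp(-(4/3)D) f terminates at order 3
exp(-(4/3)D) f = 2x^3 - (13/2)x^2 + (20/3)x - 305/108


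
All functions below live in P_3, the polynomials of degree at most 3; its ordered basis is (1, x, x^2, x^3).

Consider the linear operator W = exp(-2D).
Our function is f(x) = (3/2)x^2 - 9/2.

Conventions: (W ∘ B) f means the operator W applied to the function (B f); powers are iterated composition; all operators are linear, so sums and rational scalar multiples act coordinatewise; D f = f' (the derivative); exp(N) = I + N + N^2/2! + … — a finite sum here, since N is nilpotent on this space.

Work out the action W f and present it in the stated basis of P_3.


the result is g(x) = (3/2)x^2 - 6x + 3/2

order-1 term: -6x
order-2 term: 6
the series for exp(-2D) f terminates at order 2
exp(-2D) f = (3/2)x^2 - 6x + 3/2


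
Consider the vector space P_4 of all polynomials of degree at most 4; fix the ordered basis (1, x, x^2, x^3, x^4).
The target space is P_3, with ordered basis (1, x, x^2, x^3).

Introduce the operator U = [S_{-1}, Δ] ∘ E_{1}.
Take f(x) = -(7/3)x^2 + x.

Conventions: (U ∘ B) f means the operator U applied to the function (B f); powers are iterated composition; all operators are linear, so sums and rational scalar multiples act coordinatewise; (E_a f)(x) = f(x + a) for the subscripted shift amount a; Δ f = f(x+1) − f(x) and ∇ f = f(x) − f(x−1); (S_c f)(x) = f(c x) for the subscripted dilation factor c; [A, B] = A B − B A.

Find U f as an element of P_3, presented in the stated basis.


E_{1} f = -(7/3)x^2 - (11/3)x - 4/3
Δ E_{1} f = -(14/3)x - 6
S_{-1} Δ E_{1} f = (14/3)x - 6
S_{-1} E_{1} f = -(7/3)x^2 + (11/3)x - 4/3
Δ S_{-1} E_{1} f = -(14/3)x + 4/3
[S_{-1}, Δ] E_{1} f = (28/3)x - 22/3

g(x) = (28/3)x - 22/3


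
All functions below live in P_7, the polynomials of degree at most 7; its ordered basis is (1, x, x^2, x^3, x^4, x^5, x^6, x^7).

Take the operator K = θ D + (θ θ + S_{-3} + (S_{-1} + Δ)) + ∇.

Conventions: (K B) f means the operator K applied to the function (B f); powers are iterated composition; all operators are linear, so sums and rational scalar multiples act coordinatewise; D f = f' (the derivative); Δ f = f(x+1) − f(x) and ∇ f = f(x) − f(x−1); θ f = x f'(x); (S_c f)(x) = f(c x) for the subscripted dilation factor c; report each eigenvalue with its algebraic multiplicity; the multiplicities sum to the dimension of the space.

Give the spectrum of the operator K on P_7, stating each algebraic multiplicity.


λ = -2139 (multiplicity 1), λ = -219 (multiplicity 1), λ = -19 (multiplicity 1), λ = -3 (multiplicity 1), λ = 2 (multiplicity 1), λ = 14 (multiplicity 1), λ = 98 (multiplicity 1), λ = 766 (multiplicity 1)

image of 1: 2
image of x: -3x + 2
image of x^2: 14x^2 + 6x
image of x^3: -19x^3 + 12x^2 + 2
image of x^4: 98x^4 + 20x^3 + 8x
image of x^5: -219x^5 + 30x^4 + 20x^2 + 2
image of x^6: 766x^6 + 42x^5 + 40x^3 + 12x
image of x^7: -2139x^7 + 56x^6 + 70x^4 + 42x^2 + 2
the matrix is upper triangular; its diagonal is (2, -3, 14, -19, 98, -219, 766, -2139)
for a triangular matrix the eigenvalues are the diagonal entries, with algebraic multiplicity their repetition count


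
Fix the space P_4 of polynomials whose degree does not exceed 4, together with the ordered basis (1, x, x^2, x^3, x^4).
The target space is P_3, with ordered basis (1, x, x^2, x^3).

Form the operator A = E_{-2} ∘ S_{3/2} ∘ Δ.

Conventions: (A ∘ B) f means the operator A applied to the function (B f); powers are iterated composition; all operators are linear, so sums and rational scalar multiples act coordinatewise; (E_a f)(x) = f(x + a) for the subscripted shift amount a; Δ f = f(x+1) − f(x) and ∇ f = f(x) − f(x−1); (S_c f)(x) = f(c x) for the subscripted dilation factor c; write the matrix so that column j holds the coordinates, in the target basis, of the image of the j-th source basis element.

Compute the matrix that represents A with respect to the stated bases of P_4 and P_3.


image of 1: 0
image of x: 1
image of x^2: 3x - 5
image of x^3: (27/4)x^2 - (45/2)x + 19
image of x^4: (27/2)x^3 - (135/2)x^2 + 114x - 65
each image's coordinates form column j of the matrix

the matrix is [[0, 1, -5, 19, -65]; [0, 0, 3, -45/2, 114]; [0, 0, 0, 27/4, -135/2]; [0, 0, 0, 0, 27/2]] (rows listed top to bottom)


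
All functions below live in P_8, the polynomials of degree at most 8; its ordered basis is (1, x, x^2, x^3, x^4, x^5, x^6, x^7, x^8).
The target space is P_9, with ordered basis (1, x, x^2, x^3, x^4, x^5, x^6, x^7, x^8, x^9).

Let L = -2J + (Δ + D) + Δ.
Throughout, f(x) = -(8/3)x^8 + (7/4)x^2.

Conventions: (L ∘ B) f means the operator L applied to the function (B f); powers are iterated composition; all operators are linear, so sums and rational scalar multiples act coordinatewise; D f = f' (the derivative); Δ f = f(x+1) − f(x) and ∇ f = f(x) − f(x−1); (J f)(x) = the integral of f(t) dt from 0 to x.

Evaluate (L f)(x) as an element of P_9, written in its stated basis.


J f = -(8/27)x^9 + (7/12)x^3
(-2J) f = (16/27)x^9 - (7/6)x^3
Δ f = -(64/3)x^7 - (224/3)x^6 - (448/3)x^5 - (560/3)x^4 - (448/3)x^3 - (224/3)x^2 - (107/6)x - 11/12
D f = -(64/3)x^7 + (7/2)x
(Δ + D) f = -(128/3)x^7 - (224/3)x^6 - (448/3)x^5 - (560/3)x^4 - (448/3)x^3 - (224/3)x^2 - (43/3)x - 11/12
Δ f = -(64/3)x^7 - (224/3)x^6 - (448/3)x^5 - (560/3)x^4 - (448/3)x^3 - (224/3)x^2 - (107/6)x - 11/12
(-2J + (Δ + D) + Δ) f = (16/27)x^9 - 64x^7 - (448/3)x^6 - (896/3)x^5 - (1120/3)x^4 - (1799/6)x^3 - (448/3)x^2 - (193/6)x - 11/6

the image equals g(x) = (16/27)x^9 - 64x^7 - (448/3)x^6 - (896/3)x^5 - (1120/3)x^4 - (1799/6)x^3 - (448/3)x^2 - (193/6)x - 11/6


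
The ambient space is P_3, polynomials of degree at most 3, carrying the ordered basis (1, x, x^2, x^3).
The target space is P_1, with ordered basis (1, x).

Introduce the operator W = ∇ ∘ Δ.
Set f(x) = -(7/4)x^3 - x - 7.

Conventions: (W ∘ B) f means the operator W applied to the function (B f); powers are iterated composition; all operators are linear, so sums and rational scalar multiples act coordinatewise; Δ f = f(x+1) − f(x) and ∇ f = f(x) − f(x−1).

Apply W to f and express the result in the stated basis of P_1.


Δ f = -(21/4)x^2 - (21/4)x - 11/4
∇ Δ f = -(21/2)x

g(x) = -(21/2)x


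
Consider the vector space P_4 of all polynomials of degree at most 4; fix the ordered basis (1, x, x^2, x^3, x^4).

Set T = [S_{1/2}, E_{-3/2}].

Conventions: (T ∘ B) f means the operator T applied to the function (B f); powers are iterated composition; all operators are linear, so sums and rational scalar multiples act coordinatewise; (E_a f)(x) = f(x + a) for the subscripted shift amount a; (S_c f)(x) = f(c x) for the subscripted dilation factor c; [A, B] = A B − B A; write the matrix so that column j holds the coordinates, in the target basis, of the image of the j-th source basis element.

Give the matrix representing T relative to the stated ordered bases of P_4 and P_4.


image of 1: 0
image of x: -3/4
image of x^2: -(3/4)x + 27/16
image of x^3: -(9/16)x^2 + (81/32)x - 189/64
image of x^4: -(3/8)x^3 + (81/32)x^2 - (189/32)x + 1215/256
each image's coordinates form column j of the matrix

the matrix is [[0, -3/4, 27/16, -189/64, 1215/256]; [0, 0, -3/4, 81/32, -189/32]; [0, 0, 0, -9/16, 81/32]; [0, 0, 0, 0, -3/8]; [0, 0, 0, 0, 0]] (rows listed top to bottom)


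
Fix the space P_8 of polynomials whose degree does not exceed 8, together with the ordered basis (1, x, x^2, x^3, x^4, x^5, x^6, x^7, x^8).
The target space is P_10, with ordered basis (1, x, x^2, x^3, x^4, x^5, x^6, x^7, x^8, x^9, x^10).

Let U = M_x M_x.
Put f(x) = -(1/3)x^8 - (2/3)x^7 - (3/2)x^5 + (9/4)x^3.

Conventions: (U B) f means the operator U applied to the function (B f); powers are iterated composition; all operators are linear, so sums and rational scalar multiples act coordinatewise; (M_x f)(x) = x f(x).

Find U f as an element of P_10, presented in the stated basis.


the result is g(x) = -(1/3)x^10 - (2/3)x^9 - (3/2)x^7 + (9/4)x^5

M_x f = -(1/3)x^9 - (2/3)x^8 - (3/2)x^6 + (9/4)x^4
M_x M_x f = -(1/3)x^10 - (2/3)x^9 - (3/2)x^7 + (9/4)x^5


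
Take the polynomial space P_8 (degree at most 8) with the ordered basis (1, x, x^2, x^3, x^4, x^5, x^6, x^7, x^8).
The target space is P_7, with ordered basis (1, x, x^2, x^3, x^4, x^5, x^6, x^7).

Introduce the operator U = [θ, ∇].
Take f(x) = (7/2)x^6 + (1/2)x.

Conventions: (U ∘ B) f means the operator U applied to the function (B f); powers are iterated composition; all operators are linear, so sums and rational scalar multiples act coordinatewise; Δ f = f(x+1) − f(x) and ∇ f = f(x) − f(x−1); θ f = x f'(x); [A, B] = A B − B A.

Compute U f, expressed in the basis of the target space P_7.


∇ f = 21x^5 - (105/2)x^4 + 70x^3 - (105/2)x^2 + 21x - 3
θ ∇ f = 105x^5 - 210x^4 + 210x^3 - 105x^2 + 21x
θ f = 21x^6 + (1/2)x
∇ θ f = 126x^5 - 315x^4 + 420x^3 - 315x^2 + 126x - 41/2
[θ, ∇] f = -21x^5 + 105x^4 - 210x^3 + 210x^2 - 105x + 41/2

the image equals g(x) = -21x^5 + 105x^4 - 210x^3 + 210x^2 - 105x + 41/2


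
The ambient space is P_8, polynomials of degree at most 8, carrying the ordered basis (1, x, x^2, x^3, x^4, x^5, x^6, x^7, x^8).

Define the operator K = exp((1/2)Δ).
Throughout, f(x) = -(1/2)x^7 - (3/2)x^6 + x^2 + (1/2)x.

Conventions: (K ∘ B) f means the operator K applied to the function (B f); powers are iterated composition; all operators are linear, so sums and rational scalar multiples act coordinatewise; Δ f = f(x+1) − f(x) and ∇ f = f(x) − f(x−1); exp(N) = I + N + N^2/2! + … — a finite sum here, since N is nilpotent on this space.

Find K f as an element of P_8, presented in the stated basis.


order-1 term: -(7/4)x^6 - (39/4)x^5 - 20x^4 - (95/4)x^3 - (33/2)x^2 - (21/4)x - 1/4
order-2 term: -(21/8)x^5 - (75/4)x^4 - (425/8)x^3 - (315/4)x^2 - (487/8)x - 77/4
order-3 term: -(35/16)x^4 - (135/8)x^3 - (795/16)x^2 - (135/2)x - 571/16
order-4 term: -(35/32)x^3 - (255/32)x^2 - (635/32)x - 545/32
order-5 term: -(21/64)x^2 - (123/64)x - 185/64
order-6 term: -(7/128)x - 3/16
order-7 term: -1/256
the series for exp((1/2)Δ) f terminates at order 7
exp((1/2)Δ) f = -(1/2)x^7 - (13/4)x^6 - (99/8)x^5 - (655/16)x^4 - (3035/32)x^3 - (9743/64)x^2 - (19833/128)x - 19277/256

g(x) = -(1/2)x^7 - (13/4)x^6 - (99/8)x^5 - (655/16)x^4 - (3035/32)x^3 - (9743/64)x^2 - (19833/128)x - 19277/256


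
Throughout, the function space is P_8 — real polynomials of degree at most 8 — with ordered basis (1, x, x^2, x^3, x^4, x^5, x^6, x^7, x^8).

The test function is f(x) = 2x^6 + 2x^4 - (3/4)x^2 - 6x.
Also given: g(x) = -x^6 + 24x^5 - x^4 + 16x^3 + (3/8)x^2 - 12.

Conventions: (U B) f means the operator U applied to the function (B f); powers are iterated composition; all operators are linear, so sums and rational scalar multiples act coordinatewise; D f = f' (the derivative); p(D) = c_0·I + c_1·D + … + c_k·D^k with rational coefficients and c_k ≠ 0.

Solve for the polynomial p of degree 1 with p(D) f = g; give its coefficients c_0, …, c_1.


p(D) = -(1/2)·I + 2·D, i.e. c_0 = -1/2, c_1 = 2

D^0 f = 2x^6 + 2x^4 - (3/4)x^2 - 6x
D^1 f = 12x^5 + 8x^3 - (3/2)x - 6
matching coefficients of g against c_0 f + c_1 Df + … from the top degree down determines the c_i
solution: c_0 = -1/2, c_1 = 2


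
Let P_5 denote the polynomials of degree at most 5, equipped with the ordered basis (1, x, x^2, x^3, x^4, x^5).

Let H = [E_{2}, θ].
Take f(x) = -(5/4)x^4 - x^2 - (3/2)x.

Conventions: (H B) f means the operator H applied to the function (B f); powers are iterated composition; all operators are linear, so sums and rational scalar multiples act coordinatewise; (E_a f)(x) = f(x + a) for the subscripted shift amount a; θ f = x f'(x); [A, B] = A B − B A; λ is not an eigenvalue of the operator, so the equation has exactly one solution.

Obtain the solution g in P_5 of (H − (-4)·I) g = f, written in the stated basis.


g(x) = -(5/16)x^4 + (5/8)x^3 + (41/16)x^2 + (13/16)x - 137/32

write g with unknown coordinates in the stated basis and equate coefficients in (H − (-4)·I) g = f
solving from the highest basis element down gives g = -(5/16)x^4 + (5/8)x^3 + (41/16)x^2 + (13/16)x - 137/32
check: H g = -(5/2)x^3 - (45/4)x^2 - (19/4)x + 137/8
so H g − (-4)·g = -(5/4)x^4 - x^2 - (3/2)x = f ✓


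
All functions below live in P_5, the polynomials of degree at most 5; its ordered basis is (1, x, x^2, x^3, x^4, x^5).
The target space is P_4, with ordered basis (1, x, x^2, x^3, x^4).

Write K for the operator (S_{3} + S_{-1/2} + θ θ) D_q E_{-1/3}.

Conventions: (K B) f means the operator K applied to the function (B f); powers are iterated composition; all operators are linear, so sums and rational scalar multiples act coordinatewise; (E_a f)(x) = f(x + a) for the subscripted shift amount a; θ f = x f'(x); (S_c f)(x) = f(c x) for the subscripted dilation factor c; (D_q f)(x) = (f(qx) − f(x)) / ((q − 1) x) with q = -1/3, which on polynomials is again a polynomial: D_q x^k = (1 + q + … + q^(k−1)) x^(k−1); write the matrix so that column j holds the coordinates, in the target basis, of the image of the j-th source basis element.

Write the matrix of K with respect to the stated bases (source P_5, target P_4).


image of 1: 0
image of x: 2
image of x^2: (7/3)x - 4/3
image of x^3: (371/36)x^2 - (7/3)x + 2/3
image of x^4: (1435/54)x^3 - (371/27)x^2 + (14/9)x - 8/27
image of x^5: (94733/1296)x^4 - (7175/162)x^3 + (1855/162)x^2 - (70/81)x + 10/81
each image's coordinates form column j of the matrix

the matrix is [[0, 2, -4/3, 2/3, -8/27, 10/81]; [0, 0, 7/3, -7/3, 14/9, -70/81]; [0, 0, 0, 371/36, -371/27, 1855/162]; [0, 0, 0, 0, 1435/54, -7175/162]; [0, 0, 0, 0, 0, 94733/1296]] (rows listed top to bottom)


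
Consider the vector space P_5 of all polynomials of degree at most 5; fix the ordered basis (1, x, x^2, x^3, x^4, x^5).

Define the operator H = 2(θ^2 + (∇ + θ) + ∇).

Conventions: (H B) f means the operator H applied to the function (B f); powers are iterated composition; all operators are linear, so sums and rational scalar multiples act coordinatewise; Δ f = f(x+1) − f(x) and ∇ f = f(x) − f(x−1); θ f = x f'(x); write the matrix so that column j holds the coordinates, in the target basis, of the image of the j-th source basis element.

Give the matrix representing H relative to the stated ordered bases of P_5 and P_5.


image of 1: 0
image of x: 4x + 4
image of x^2: 12x^2 + 8x - 4
image of x^3: 24x^3 + 12x^2 - 12x + 4
image of x^4: 40x^4 + 16x^3 - 24x^2 + 16x - 4
image of x^5: 60x^5 + 20x^4 - 40x^3 + 40x^2 - 20x + 4
each image's coordinates form column j of the matrix

the matrix is [[0, 4, -4, 4, -4, 4]; [0, 4, 8, -12, 16, -20]; [0, 0, 12, 12, -24, 40]; [0, 0, 0, 24, 16, -40]; [0, 0, 0, 0, 40, 20]; [0, 0, 0, 0, 0, 60]] (rows listed top to bottom)


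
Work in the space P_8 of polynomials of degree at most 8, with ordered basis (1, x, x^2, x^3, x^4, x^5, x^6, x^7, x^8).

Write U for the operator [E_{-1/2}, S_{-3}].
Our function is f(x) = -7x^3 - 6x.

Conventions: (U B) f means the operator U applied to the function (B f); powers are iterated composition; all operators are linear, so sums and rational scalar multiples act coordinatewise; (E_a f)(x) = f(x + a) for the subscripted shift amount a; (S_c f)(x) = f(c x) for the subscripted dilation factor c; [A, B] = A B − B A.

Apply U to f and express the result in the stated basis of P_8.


the image equals g(x) = -378x^2 + 126x - 73/2

S_{-3} f = 189x^3 + 18x
E_{-1/2} S_{-3} f = 189x^3 - (567/2)x^2 + (639/4)x - 261/8
E_{-1/2} f = -7x^3 + (21/2)x^2 - (45/4)x + 31/8
S_{-3} E_{-1/2} f = 189x^3 + (189/2)x^2 + (135/4)x + 31/8
[E_{-1/2}, S_{-3}] f = -378x^2 + 126x - 73/2


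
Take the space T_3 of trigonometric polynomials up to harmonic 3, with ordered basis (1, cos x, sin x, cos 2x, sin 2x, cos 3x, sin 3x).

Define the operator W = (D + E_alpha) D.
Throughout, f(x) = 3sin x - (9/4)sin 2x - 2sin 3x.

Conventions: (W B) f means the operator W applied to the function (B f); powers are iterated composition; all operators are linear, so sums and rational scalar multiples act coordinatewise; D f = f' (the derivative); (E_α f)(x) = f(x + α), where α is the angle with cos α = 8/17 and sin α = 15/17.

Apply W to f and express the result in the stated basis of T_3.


g(x) = (24/17)cos x - (96/17)sin x + (1449/578)cos 2x + (3681/289)sin 2x + (29328/4913)cos 3x + (85464/4913)sin 3x

D f = 3cos x - (9/2)cos 2x - 6cos 3x
D D f = -3sin x + 9sin 2x + 18sin 3x
E_alpha D f = (24/17)cos x - (45/17)sin x + (1449/578)cos 2x + (1080/289)sin 2x + (29328/4913)cos 3x - (2970/4913)sin 3x
(D + E_alpha) D f = (24/17)cos x - (96/17)sin x + (1449/578)cos 2x + (3681/289)sin 2x + (29328/4913)cos 3x + (85464/4913)sin 3x


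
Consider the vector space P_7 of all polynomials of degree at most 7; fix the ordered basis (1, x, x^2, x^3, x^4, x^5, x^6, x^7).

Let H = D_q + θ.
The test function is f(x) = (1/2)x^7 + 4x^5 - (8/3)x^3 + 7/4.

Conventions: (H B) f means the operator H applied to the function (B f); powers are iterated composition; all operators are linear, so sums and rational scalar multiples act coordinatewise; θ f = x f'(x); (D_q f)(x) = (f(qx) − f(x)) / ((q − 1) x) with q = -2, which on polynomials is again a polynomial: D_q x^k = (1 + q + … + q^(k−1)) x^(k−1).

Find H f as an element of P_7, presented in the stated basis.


D_q f = (43/2)x^6 + 44x^4 - 8x^2
θ f = (7/2)x^7 + 20x^5 - 8x^3
(D_q + θ) f = (7/2)x^7 + (43/2)x^6 + 20x^5 + 44x^4 - 8x^3 - 8x^2

g(x) = (7/2)x^7 + (43/2)x^6 + 20x^5 + 44x^4 - 8x^3 - 8x^2


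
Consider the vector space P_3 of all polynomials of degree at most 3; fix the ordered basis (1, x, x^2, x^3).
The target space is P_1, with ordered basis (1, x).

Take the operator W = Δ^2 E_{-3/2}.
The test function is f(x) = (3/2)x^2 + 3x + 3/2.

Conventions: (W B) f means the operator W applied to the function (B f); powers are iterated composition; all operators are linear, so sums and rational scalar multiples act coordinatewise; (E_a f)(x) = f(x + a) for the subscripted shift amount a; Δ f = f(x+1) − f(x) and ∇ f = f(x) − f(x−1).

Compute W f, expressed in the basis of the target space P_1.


E_{-3/2} f = (3/2)x^2 - (3/2)x + 3/8
Δ E_{-3/2} f = 3x
Δ Δ E_{-3/2} f = 3

the image equals g(x) = 3


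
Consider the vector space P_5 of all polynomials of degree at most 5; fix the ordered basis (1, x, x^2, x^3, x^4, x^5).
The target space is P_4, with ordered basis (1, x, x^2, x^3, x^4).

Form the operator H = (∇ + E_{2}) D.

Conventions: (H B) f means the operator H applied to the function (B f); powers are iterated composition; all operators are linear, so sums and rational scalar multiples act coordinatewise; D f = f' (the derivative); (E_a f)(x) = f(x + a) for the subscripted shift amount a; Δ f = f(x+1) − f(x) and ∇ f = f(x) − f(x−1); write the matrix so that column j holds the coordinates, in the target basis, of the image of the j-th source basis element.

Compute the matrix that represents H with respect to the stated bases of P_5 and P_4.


the matrix is [[0, 1, 6, 9, 36, 75]; [0, 0, 2, 18, 36, 180]; [0, 0, 0, 3, 36, 90]; [0, 0, 0, 0, 4, 60]; [0, 0, 0, 0, 0, 5]] (rows listed top to bottom)

image of 1: 0
image of x: 1
image of x^2: 2x + 6
image of x^3: 3x^2 + 18x + 9
image of x^4: 4x^3 + 36x^2 + 36x + 36
image of x^5: 5x^4 + 60x^3 + 90x^2 + 180x + 75
each image's coordinates form column j of the matrix


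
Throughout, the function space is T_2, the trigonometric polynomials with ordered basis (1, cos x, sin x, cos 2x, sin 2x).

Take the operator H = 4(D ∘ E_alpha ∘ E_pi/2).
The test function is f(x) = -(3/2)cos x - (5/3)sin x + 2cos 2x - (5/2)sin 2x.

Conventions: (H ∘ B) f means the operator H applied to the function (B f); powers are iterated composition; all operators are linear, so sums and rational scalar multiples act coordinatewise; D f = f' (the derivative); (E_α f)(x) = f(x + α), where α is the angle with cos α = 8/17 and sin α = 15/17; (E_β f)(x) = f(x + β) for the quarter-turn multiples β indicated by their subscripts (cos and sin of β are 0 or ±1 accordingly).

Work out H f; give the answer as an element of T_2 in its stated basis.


E_pi/2 f = -(5/3)cos x + (3/2)sin x - 2cos 2x + (5/2)sin 2x
E_alpha E_pi/2 f = (55/102)cos x + (37/17)sin x + (922/289)cos 2x + (155/578)sin 2x
D E_alpha E_pi/2 f = (37/17)cos x - (55/102)sin x + (155/289)cos 2x - (1844/289)sin 2x
(4(D ∘ E_alpha ∘ E_pi/2)) f = (148/17)cos x - (110/51)sin x + (620/289)cos 2x - (7376/289)sin 2x

the result is g(x) = (148/17)cos x - (110/51)sin x + (620/289)cos 2x - (7376/289)sin 2x
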